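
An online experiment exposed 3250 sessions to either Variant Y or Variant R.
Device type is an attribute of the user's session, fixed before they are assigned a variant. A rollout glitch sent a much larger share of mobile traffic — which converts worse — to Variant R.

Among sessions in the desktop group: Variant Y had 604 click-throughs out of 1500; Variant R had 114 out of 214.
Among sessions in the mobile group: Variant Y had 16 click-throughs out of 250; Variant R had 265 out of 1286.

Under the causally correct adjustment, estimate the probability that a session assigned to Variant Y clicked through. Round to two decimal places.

Within every device type level Variant R has the higher rate, yet pooled Variant Y does — Simpson's reversal.
Device type satisfies the back-door criterion: it is not a descendant of the variant, and it blocks the spurious path from variant to outcome. Adjusting for it (i.e., using the within-device type rates) gives the causal effect.
Standardising Variant Y to the population device type mix: 0.527·604/1500 + 0.473·16/250 = 0.243.

0.24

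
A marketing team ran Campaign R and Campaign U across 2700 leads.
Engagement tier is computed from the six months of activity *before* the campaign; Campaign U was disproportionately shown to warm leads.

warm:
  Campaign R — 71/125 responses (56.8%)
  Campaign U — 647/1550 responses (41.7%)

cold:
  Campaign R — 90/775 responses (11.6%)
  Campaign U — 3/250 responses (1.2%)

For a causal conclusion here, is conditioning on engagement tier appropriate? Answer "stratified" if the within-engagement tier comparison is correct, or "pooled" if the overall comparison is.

The engagement tier-specific comparison favours Campaign R throughout, but the pooled figures favour Campaign U. The question is whether to condition on engagement tier.
Engagement tier is set before the campaign has any effect — it is not caused by the campaign — and it independently drives the outcome. That makes it a confounder, so the causal comparison is within engagement tier levels.
Within each level — warm: 56.8% vs 41.7%; cold: 11.6% vs 1.2% — Campaign R is higher every time.

stratified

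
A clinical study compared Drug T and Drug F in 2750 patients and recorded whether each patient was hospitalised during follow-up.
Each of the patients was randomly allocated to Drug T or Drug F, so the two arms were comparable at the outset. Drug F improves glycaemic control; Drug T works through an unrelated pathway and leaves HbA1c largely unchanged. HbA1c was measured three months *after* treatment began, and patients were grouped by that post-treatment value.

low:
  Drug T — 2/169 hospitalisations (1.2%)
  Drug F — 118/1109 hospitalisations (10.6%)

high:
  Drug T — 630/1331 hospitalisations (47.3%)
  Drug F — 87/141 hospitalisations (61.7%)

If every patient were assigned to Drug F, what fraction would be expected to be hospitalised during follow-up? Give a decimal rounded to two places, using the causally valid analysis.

Drug T is lower inside every HbA1c stratum but Drug F is lower in aggregate. Whether to stratify depends on how HbA1c relates to the drug.
HbA1c is downstream of the drug. One should not condition on a consequence of treatment, so the overall rates are the right comparison.
So P(outcome | do(Drug F)) is just the pooled rate for Drug F: 205/1250 = 0.164.

0.16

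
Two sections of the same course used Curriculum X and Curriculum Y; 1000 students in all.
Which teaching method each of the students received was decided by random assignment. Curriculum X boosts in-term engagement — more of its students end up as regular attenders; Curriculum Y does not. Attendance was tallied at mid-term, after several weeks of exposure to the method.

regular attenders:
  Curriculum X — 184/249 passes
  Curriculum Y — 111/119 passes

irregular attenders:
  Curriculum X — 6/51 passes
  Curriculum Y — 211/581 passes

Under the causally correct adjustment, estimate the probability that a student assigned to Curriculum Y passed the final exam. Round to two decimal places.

0.46

Curriculum Y is higher inside every mid-term attendance stratum but Curriculum X is higher in aggregate. Whether to stratify depends on how mid-term attendance relates to the teaching method.
Stratifying would compare teaching methods among students the teaching methods themselves sorted into mid-term attendance groups — a form of selection on an intermediate. The unconditioned pooled rates give the total causal effect.
So P(outcome | do(Curriculum Y)) is just the pooled rate for Curriculum Y: 322/700 = 0.460.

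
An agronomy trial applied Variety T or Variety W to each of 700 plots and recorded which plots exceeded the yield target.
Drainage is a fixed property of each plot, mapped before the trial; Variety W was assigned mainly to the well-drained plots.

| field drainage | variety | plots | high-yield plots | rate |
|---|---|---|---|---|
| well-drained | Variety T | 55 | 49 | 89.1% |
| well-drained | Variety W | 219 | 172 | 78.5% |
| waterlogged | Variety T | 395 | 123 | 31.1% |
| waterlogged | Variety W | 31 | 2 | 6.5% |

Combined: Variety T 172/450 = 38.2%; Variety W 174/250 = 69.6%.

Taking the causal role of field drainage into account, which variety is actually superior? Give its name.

Variety T

The imbalance in field drainage arose from how plots were allocated, not from anything the variety did; and field drainage independently affects the outcome. The pooled gap is confounded — condition on field drainage.
Within each level — well-drained: 89.1% vs 78.5%; waterlogged: 31.1% vs 6.5% — Variety T is higher every time.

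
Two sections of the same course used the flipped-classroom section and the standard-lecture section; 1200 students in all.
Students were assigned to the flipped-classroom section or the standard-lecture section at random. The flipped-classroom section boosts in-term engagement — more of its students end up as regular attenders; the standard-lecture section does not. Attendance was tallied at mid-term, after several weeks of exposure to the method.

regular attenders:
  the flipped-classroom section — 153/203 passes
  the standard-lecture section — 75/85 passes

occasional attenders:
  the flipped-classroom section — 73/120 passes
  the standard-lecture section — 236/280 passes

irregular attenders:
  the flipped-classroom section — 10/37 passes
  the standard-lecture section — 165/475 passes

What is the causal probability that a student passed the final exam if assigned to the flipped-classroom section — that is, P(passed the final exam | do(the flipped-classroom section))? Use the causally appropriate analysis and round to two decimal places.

0.66

the standard-lecture section is higher inside every mid-term attendance stratum but the flipped-classroom section is higher in aggregate. Whether to stratify depends on how mid-term attendance relates to the teaching method.
The distribution of mid-term attendance is itself part of what the teaching method does — it is an intermediate outcome. Holding it fixed would remove that part of the effect; the total effect is the pooled difference.
So P(outcome | do(the flipped-classroom section)) is just the pooled rate for the flipped-classroom section: 236/360 = 0.656.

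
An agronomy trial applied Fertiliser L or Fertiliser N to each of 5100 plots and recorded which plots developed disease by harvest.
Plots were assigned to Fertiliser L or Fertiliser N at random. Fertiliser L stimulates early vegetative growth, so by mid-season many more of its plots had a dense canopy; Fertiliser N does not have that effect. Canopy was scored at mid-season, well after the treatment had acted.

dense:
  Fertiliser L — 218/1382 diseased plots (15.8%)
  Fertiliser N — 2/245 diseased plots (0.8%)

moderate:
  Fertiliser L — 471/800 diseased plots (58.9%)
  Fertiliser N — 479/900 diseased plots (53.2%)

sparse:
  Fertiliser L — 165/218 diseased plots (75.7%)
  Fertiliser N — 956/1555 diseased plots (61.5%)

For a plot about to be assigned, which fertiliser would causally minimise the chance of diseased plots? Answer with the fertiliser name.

Fertiliser L

The distribution of mid-season canopy is itself part of what the fertiliser does — it is an intermediate outcome. Holding it fixed would remove that part of the effect; the total effect is the pooled difference.
Pooled: Fertiliser L 35.6% vs Fertiliser N 53.2%; Fertiliser L is lower overall.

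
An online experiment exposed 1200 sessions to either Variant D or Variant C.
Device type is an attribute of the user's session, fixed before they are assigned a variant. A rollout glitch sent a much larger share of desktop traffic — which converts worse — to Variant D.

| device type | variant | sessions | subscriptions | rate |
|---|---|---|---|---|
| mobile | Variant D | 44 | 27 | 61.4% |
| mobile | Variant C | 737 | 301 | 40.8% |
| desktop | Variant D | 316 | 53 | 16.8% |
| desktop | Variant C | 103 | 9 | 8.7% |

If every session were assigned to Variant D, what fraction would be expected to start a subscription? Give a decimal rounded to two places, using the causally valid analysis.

0.46

Since device type is a pre-existing factor (not a product of the variant) and it affects the outcome on its own, it is a confounder. The stratified rates, not the pooled rate, identify the causal effect.
Standardising Variant D to the population device type mix: 0.651·27/44 + 0.349·53/316 = 0.458.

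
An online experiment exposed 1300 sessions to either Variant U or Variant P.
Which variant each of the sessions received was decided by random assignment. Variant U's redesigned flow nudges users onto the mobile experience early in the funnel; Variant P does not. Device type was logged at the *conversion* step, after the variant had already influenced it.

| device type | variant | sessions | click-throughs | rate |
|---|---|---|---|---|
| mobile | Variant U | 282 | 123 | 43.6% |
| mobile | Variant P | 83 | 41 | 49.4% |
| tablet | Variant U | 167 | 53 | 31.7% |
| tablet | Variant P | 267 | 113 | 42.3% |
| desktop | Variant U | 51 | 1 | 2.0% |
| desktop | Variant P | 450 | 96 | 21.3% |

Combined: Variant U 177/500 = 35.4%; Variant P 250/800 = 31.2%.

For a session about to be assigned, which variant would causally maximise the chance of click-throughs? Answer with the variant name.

Within every device type level Variant P has the higher rate, yet pooled Variant U does — Simpson's reversal.
The distribution of device type is itself part of what the variant does — it is an intermediate outcome. Holding it fixed would remove that part of the effect; the total effect is the pooled difference.
Pooled: Variant U 35.4% vs Variant P 31.2%; Variant U is higher overall.

Variant U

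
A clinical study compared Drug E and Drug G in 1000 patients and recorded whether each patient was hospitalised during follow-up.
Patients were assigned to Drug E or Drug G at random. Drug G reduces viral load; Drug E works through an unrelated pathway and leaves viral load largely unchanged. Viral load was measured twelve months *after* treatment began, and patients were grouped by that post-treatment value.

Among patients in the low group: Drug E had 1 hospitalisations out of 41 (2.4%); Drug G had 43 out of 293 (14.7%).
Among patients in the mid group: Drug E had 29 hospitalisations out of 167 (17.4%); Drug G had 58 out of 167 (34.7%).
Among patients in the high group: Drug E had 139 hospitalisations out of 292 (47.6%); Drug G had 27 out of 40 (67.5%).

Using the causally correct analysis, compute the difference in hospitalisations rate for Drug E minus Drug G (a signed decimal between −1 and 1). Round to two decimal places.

+0.08

Drug E is lower inside every viral load stratum but Drug G is lower in aggregate. Whether to stratify depends on how viral load relates to the drug.
Stratifying would compare drugs among patients the drugs themselves sorted into viral load groups — a form of selection on an intermediate. The unconditioned pooled rates give the total causal effect.
The causal difference is the pooled difference: 0.338 − 0.256 = +0.082.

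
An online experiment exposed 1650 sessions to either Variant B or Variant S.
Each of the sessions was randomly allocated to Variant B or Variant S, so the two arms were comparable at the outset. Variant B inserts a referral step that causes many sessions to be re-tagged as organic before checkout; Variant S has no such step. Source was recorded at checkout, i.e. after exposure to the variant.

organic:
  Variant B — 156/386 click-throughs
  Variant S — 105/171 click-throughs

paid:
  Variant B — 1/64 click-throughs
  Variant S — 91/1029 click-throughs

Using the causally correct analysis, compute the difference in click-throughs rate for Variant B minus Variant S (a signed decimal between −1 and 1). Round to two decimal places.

Because the variant influences traffic source, traffic source is a post-treatment mediator, not a confounder. Stratifying on it would bias the estimate; the causal effect is the crude pooled difference.
The causal difference is the pooled difference: 0.349 − 0.163 = +0.186.

+0.19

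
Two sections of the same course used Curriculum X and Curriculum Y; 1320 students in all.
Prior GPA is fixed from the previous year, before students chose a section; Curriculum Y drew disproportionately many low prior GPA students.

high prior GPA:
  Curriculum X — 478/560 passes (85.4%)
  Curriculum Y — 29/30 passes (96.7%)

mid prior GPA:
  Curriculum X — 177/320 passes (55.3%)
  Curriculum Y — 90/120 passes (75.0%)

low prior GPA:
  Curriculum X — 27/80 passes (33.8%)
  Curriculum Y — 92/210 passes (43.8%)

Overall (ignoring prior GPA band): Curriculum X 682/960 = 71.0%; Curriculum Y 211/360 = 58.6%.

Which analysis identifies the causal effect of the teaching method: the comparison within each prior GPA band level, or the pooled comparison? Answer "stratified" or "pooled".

Prior GPA band is set before the teaching method has any effect — it is not caused by the teaching method — and it independently drives the outcome. That makes it a confounder, so the causal comparison is within prior GPA band levels.
Within each level — high prior GPA: 85.4% vs 96.7%; mid prior GPA: 55.3% vs 75.0%; low prior GPA: 33.8% vs 43.8% — Curriculum Y is higher every time.

stratified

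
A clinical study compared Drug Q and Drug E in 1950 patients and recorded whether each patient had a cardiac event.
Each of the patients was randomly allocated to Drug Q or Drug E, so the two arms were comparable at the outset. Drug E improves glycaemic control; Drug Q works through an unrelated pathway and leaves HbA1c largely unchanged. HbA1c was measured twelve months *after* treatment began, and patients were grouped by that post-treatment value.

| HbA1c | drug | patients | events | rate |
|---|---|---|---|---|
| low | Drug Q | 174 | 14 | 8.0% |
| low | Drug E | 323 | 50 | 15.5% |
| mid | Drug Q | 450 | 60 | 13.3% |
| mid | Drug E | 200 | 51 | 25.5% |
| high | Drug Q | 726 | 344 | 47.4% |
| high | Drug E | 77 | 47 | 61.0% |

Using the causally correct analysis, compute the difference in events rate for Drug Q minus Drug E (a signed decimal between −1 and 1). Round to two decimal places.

+0.06

Drug Q is lower inside every HbA1c stratum but Drug E is lower in aggregate. Whether to stratify depends on how HbA1c relates to the drug.
HbA1c is recorded after the drug and is itself shifted by it — it sits on the causal path from drug to outcome. Conditioning on a mediator would strip out part of the effect we want; the pooled comparison gives the total causal effect.
The causal difference is the pooled difference: 0.310 − 0.247 = +0.063.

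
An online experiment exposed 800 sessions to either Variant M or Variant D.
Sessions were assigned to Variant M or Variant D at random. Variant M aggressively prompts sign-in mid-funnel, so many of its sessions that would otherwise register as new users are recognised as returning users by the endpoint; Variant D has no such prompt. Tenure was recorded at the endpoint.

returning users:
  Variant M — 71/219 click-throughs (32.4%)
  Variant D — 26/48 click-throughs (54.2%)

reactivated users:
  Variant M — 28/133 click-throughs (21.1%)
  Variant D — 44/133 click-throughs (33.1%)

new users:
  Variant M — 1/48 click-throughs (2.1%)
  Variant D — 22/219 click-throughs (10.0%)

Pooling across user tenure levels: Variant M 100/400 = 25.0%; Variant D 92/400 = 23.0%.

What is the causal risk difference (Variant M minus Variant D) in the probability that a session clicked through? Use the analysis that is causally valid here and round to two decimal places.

+0.02

User tenure here is a post-treatment variable shaped by the variant; conditioning on it would introduce bias rather than remove it. The overall comparison is the causal one.
The causal difference is the pooled difference: 0.250 − 0.230 = +0.020.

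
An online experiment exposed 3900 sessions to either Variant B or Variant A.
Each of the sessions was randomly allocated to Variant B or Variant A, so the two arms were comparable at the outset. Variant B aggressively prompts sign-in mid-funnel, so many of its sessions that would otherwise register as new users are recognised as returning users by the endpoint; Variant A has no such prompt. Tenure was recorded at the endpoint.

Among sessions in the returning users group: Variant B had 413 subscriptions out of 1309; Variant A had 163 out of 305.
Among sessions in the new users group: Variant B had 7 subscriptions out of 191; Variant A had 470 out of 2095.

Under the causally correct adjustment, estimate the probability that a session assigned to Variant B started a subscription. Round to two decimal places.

0.28

User tenure is downstream of the variant. One should not condition on a consequence of treatment, so the overall rates are the right comparison.
So P(outcome | do(Variant B)) is just the pooled rate for Variant B: 420/1500 = 0.280.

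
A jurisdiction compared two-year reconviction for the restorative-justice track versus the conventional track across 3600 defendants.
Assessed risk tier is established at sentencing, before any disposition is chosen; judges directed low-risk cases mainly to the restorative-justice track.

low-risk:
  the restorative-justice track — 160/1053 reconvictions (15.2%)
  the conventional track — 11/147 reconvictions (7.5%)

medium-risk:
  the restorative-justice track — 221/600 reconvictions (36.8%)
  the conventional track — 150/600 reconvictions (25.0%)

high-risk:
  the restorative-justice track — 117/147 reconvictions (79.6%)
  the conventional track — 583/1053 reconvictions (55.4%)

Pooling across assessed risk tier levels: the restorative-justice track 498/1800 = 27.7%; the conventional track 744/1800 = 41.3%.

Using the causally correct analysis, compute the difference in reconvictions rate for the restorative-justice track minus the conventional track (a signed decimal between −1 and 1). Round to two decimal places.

Nothing the disposition does changes assessed risk tier; the imbalance is an allocation artefact. With assessed risk tier also predicting the outcome, the pooled figure is confounded, and the within-stratum comparison is the causal one.
Adjusting over the population distribution of assessed risk tier: 0.333·(0.152−0.075) + 0.333·(0.368−0.250) + 0.333·(0.796−0.554) = +0.146.

+0.15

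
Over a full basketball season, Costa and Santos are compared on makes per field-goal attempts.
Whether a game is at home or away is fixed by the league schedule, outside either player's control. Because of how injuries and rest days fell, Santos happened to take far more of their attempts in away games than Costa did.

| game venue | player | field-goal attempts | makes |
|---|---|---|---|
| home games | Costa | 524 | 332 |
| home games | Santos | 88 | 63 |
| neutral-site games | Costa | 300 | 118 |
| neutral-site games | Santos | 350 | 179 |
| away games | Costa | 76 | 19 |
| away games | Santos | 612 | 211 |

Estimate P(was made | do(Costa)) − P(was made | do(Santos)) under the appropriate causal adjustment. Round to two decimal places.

Here game venue is a common cause — it drives both which player a case falls under and the outcome. The crude comparison mixes populations; the stratum-specific rates are the causally relevant ones.
Adjusting over the population distribution of game venue: 0.314·(0.634−0.716) + 0.333·(0.393−0.511) + 0.353·(0.250−0.345) = -0.099.

-0.10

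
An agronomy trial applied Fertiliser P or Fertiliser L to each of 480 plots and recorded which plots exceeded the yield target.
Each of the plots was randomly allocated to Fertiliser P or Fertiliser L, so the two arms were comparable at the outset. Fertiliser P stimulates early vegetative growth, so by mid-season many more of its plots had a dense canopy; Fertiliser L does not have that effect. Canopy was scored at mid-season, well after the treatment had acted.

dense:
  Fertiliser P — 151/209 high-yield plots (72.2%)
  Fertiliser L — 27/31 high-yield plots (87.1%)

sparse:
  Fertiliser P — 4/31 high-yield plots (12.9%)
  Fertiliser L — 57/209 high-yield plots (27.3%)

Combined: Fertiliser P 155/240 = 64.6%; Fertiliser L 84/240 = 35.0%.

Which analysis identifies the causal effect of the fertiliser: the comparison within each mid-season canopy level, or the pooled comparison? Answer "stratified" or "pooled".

pooled

The stratified and pooled comparisons disagree (Fertiliser L wins within each mid-season canopy; Fertiliser P wins overall), so the answer turns on the causal role of mid-season canopy.
Mid-season canopy here is a post-treatment variable shaped by the fertiliser; conditioning on it would introduce bias rather than remove it. The overall comparison is the causal one.
Pooled: Fertiliser P 64.6% vs Fertiliser L 35.0%; Fertiliser P is higher overall.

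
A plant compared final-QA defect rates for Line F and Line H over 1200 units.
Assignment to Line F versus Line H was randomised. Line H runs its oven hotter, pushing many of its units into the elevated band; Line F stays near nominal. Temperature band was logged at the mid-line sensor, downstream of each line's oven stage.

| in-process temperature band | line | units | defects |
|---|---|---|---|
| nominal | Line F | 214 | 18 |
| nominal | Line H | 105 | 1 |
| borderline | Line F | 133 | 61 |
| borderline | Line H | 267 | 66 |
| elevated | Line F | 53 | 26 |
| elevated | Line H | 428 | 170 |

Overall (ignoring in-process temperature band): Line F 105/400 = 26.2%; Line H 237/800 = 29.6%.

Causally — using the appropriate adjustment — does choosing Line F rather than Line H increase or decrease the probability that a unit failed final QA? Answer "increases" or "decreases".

The in-process temperature band-specific comparison favours Line H throughout, but the pooled figures favour Line F. The question is whether to condition on in-process temperature band.
The distribution of in-process temperature band is itself part of what the line does — it is an intermediate outcome. Holding it fixed would remove that part of the effect; the total effect is the pooled difference.
Pooled: Line F 26.2% vs Line H 29.6%; Line F is lower overall.

decreases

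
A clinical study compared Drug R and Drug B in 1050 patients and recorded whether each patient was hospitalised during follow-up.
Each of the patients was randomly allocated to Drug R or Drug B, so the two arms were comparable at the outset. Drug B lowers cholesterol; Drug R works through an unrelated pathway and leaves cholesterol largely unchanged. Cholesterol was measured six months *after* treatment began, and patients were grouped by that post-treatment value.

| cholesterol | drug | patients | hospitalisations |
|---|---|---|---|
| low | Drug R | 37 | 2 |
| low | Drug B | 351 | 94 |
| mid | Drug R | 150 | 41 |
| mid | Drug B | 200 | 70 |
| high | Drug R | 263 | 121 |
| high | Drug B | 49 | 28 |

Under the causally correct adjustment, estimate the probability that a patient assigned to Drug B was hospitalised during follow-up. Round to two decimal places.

0.32

The cholesterol-specific comparison favours Drug R throughout, but the pooled figures favour Drug B. The question is whether to condition on cholesterol.
Cholesterol lies on the pathway drug → cholesterol → outcome, so adjusting for it blocks the indirect effect. For the total causal effect of drug, use the unadjusted pooled rates.
So P(outcome | do(Drug B)) is just the pooled rate for Drug B: 192/600 = 0.320.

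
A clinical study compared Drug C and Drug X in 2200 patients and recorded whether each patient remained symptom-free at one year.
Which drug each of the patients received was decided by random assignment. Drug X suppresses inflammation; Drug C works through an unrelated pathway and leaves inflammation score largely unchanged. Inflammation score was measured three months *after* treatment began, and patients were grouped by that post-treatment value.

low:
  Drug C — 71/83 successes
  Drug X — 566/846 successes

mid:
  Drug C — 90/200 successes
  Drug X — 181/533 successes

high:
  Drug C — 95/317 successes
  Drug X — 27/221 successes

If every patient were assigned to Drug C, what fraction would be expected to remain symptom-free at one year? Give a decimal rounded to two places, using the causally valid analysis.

0.43

Stratifying would compare drugs among patients the drugs themselves sorted into inflammation score groups — a form of selection on an intermediate. The unconditioned pooled rates give the total causal effect.
So P(outcome | do(Drug C)) is just the pooled rate for Drug C: 256/600 = 0.427.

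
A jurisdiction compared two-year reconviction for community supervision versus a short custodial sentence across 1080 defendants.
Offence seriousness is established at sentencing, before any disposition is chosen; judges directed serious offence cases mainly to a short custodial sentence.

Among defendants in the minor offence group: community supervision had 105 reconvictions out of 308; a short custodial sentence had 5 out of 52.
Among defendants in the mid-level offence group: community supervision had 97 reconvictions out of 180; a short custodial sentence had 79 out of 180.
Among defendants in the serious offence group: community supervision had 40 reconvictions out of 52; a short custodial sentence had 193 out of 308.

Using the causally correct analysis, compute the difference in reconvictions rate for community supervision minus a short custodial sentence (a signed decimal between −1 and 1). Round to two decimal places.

Within every offence seriousness level a short custodial sentence has the lower rate, yet pooled community supervision does — Simpson's reversal.
Here offence seriousness is a common cause — it drives both which disposition a case falls under and the outcome. The crude comparison mixes populations; the stratum-specific rates are the causally relevant ones.
Adjusting over the population distribution of offence seriousness: 0.333·(0.341−0.096) + 0.333·(0.539−0.439) + 0.333·(0.769−0.627) = +0.162.

+0.16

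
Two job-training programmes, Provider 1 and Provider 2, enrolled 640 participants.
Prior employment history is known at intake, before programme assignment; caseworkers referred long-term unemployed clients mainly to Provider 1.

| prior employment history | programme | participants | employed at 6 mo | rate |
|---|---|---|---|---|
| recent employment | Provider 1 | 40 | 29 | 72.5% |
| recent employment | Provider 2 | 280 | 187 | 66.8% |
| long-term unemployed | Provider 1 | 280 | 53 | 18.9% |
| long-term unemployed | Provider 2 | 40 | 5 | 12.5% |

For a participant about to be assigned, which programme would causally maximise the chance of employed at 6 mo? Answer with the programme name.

The imbalance in prior employment history arose from how participants were allocated, not from anything the programme did; and prior employment history independently affects the outcome. The pooled gap is confounded — condition on prior employment history.
Within each level — recent employment: 72.5% vs 66.8%; long-term unemployed: 18.9% vs 12.5% — Provider 1 is higher every time.

Provider 1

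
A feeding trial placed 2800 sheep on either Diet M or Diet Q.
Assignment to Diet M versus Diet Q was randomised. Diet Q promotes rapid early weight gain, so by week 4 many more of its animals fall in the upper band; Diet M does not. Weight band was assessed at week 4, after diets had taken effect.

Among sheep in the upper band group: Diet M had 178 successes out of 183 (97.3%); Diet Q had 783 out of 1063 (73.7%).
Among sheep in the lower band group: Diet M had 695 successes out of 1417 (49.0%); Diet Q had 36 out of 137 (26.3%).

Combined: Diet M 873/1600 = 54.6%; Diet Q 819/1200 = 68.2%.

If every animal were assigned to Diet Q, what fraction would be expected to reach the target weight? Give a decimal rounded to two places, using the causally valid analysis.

Diet M is higher inside every week-4 weight band stratum but Diet Q is higher in aggregate. Whether to stratify depends on how week-4 weight band relates to the diet.
Week-4 weight band lies on the pathway diet → week-4 weight band → outcome, so adjusting for it blocks the indirect effect. For the total causal effect of diet, use the unadjusted pooled rates.
So P(outcome | do(Diet Q)) is just the pooled rate for Diet Q: 819/1200 = 0.682.

0.68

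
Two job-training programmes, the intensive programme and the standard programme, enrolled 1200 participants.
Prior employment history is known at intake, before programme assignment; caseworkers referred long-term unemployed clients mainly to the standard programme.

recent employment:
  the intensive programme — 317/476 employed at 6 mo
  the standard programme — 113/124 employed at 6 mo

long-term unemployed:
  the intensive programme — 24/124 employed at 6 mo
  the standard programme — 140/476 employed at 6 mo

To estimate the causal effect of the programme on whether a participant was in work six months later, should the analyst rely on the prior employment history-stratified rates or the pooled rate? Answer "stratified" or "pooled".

Here prior employment history is a common cause — it drives both which programme a case falls under and the outcome. The crude comparison mixes populations; the stratum-specific rates are the causally relevant ones.
Within each level — recent employment: 66.6% vs 91.1%; long-term unemployed: 19.4% vs 29.4% — the standard programme is higher every time.

stratified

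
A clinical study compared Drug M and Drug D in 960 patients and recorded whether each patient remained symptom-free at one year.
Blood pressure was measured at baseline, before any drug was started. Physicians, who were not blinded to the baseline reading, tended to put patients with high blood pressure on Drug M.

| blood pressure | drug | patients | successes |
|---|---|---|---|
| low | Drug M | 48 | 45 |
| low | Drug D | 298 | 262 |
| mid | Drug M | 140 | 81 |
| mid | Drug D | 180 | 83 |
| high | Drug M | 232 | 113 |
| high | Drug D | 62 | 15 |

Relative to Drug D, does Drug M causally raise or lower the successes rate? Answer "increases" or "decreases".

Drug M is higher inside every blood pressure stratum but Drug D is higher in aggregate. Whether to stratify depends on how blood pressure relates to the drug.
Here blood pressure is a common cause — it drives both which drug a case falls under and the outcome. The crude comparison mixes populations; the stratum-specific rates are the causally relevant ones.
Within each level — low: 93.8% vs 87.9%; mid: 57.9% vs 46.1%; high: 48.7% vs 24.2% — Drug M is higher every time.

increases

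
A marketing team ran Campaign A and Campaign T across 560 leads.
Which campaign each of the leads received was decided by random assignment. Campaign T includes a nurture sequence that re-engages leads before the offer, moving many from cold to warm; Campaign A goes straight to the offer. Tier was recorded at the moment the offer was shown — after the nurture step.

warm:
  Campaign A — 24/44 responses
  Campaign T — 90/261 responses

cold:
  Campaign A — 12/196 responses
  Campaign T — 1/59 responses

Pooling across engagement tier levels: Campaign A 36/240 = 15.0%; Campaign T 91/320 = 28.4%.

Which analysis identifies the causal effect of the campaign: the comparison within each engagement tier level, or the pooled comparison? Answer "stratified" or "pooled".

Engagement tier lies on the pathway campaign → engagement tier → outcome, so adjusting for it blocks the indirect effect. For the total causal effect of campaign, use the unadjusted pooled rates.
Pooled: Campaign A 15.0% vs Campaign T 28.4%; Campaign T is higher overall.

pooled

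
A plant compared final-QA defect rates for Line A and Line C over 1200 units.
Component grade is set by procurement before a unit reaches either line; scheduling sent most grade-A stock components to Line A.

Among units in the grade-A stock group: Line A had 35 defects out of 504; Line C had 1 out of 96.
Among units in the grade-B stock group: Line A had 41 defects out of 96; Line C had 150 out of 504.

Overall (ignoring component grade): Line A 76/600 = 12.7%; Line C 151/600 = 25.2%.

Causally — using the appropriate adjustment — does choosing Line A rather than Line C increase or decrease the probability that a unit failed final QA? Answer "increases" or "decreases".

increases

Nothing the line does changes component grade; the imbalance is an allocation artefact. With component grade also predicting the outcome, the pooled figure is confounded, and the within-stratum comparison is the causal one.
Within each level — grade-A stock: 6.9% vs 1.0%; grade-B stock: 42.7% vs 29.8% — Line C is lower every time.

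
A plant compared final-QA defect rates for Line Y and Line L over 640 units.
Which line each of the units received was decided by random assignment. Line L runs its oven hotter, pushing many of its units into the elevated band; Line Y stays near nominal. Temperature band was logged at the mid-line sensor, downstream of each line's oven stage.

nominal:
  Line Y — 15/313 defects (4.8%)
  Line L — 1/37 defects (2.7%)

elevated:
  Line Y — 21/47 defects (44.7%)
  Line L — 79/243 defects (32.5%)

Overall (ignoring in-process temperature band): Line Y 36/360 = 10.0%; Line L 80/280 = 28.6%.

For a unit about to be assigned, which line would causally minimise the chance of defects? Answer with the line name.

Line Y

Because the line influences in-process temperature band, in-process temperature band is a post-treatment mediator, not a confounder. Stratifying on it would bias the estimate; the causal effect is the crude pooled difference.
Pooled: Line Y 10.0% vs Line L 28.6%; Line Y is lower overall.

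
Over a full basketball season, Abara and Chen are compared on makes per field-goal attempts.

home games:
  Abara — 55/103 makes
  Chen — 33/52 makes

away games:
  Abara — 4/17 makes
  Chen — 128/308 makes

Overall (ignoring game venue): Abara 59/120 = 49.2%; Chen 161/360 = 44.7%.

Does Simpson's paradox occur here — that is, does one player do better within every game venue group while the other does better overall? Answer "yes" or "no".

Within each game venue level (home games 53.4% vs 63.5%; away games 23.5% vs 41.6%), Chen has the higher rate every time. Pooled: 49.2% vs 44.7% — Abara has the higher rate overall. The two comparisons disagree.

yes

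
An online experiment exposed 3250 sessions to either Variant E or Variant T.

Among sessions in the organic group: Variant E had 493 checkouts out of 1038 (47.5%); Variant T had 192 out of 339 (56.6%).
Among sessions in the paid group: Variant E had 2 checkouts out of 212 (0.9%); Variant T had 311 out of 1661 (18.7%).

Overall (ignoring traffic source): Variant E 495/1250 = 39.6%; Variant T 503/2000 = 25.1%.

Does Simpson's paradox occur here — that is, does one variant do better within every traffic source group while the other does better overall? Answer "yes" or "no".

yes

Within each traffic source level (organic 47.5% vs 56.6%; paid 0.9% vs 18.7%), Variant T has the higher rate every time. Pooled: 39.6% vs 25.1% — Variant E has the higher rate overall. The two comparisons disagree.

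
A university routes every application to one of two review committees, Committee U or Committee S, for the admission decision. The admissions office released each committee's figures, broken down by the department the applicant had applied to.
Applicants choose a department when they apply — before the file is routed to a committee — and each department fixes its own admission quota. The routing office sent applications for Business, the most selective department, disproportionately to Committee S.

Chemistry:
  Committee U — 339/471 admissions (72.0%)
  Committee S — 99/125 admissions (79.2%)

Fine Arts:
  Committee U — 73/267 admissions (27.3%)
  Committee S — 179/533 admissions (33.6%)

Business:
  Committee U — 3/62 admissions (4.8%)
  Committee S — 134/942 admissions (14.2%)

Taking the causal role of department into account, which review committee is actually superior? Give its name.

Committee S

The stratified and pooled comparisons disagree (Committee S wins within each department; Committee U wins overall), so the answer turns on the causal role of department.
Department differs across review committees for reasons unrelated to any effect of the review committee itself, and it separately predicts the outcome — a classic confounder. We must compare within department levels.
Within each level — Chemistry: 72.0% vs 79.2%; Fine Arts: 27.3% vs 33.6%; Business: 4.8% vs 14.2% — Committee S is higher every time.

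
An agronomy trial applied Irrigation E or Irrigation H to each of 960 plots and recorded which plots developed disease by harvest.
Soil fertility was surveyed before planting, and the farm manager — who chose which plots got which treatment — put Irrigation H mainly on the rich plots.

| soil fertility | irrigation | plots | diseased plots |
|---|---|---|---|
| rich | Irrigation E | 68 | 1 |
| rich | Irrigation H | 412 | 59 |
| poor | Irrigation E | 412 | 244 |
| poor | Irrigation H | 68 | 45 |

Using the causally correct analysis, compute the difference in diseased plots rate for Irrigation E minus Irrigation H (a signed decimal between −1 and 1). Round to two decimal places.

The imbalance in soil fertility arose from how plots were allocated, not from anything the irrigation did; and soil fertility independently affects the outcome. The pooled gap is confounded — condition on soil fertility.
Adjusting over the population distribution of soil fertility: 0.500·(0.015−0.143) + 0.500·(0.592−0.662) = -0.099.

-0.10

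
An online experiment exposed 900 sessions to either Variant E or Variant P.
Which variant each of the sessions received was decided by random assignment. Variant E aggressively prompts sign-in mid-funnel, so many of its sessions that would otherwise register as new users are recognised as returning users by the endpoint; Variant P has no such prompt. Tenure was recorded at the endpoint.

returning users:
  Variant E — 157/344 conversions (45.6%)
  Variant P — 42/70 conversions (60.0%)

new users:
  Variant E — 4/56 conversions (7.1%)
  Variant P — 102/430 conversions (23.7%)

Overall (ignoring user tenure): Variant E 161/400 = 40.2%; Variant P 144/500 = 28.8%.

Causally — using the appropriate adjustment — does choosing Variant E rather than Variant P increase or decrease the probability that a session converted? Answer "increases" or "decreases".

User tenure is downstream of the variant. One should not condition on a consequence of treatment, so the overall rates are the right comparison.
Pooled: Variant E 40.2% vs Variant P 28.8%; Variant E is higher overall.

increases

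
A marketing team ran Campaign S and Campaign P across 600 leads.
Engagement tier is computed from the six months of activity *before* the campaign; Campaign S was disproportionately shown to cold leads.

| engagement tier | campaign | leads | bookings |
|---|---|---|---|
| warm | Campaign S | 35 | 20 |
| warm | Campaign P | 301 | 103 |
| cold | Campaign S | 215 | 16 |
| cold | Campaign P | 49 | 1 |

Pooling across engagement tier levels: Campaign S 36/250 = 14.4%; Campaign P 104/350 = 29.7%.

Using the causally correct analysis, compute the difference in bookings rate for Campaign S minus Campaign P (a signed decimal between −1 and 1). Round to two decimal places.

+0.15

Engagement tier satisfies the back-door criterion: it is not a descendant of the campaign, and it blocks the spurious path from campaign to outcome. Adjusting for it (i.e., using the within-engagement tier rates) gives the causal effect.
Adjusting over the population distribution of engagement tier: 0.560·(0.571−0.342) + 0.440·(0.074−0.020) = +0.152.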